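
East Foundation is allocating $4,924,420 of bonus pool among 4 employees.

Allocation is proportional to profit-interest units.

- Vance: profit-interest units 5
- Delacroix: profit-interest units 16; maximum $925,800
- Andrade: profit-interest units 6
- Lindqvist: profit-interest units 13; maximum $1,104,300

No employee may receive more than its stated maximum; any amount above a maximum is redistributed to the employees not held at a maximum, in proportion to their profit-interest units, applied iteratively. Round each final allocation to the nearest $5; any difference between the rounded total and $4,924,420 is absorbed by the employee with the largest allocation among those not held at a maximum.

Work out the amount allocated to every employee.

Vance: $1,315,600 | Delacroix: $925,800 | Andrade: $1,578,720 | Lindqvist: $1,104,300

Sum of profit-interest units: 40.
Pro-rata shares before constraints: Vance 615,552.50; Delacroix 1,969,768.00; Andrade 738,663.00; Lindqvist 1,600,436.50.
Capped: Delacroix ($925,800), Lindqvist ($1,104,300); residual $2,894,320 reallocated over remaining profit-interest units 11.
Remaining shares: Vance 1,315,600.00 → $1,315,600; Andrade 1,578,720.00 → $1,578,720.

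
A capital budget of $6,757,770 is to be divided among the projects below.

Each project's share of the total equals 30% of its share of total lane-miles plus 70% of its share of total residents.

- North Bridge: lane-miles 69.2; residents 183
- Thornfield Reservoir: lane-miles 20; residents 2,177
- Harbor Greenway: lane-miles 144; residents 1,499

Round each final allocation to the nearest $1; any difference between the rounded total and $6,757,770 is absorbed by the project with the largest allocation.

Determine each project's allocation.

Lane-miles total 233.2; residents total 3,859.
Blended shares (30% lane-miles + 70% residents): North Bridge 0.1222; Thornfield Reservoir 0.4206; Harbor Greenway 0.4572.
Proportional shares: North Bridge 825,917.26; Thornfield Reservoir 2,842,480.51; Harbor Greenway 3,089,372.23.
After rounding ($1): North Bridge $825,917; Thornfield Reservoir $2,842,481; Harbor Greenway $3,089,372. Sum = $6,757,770.
Rounded total matches; no reconciliation needed.

North Bridge: $825,917 · Thornfield Reservoir: $2,842,481 · Harbor Greenway: $3,089,372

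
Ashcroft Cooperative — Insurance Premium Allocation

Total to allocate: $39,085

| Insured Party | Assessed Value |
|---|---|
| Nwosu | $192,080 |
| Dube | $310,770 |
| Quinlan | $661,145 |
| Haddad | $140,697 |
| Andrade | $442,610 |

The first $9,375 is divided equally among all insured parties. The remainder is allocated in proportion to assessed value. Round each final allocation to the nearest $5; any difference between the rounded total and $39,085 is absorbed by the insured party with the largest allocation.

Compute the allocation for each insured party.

Nwosu: $5,140; Dube: $7,160; Quinlan: $13,120; Haddad: $4,265; Andrade: $9,400

$9,375 shared equally gives $1,875 per insured party.
Remainder $29,710 by assessed value (total 1,747,302): Nwosu 3,266.00 → $3,265; Dube 5,284.13 → $5,285; Quinlan 11,241.68 → $11,240; Haddad 2,392.32 → $2,390; Andrade 7,525.86 → $7,525.
Rounding difference +$5 on remainder applied to Quinlan.
Totals: Nwosu $1,875 + $3,265 = $5,140; Dube $1,875 + $5,285 = $7,160; Quinlan $1,875 + $11,245 = $13,120; Haddad $1,875 + $2,390 = $4,265; Andrade $1,875 + $7,525 = $9,400.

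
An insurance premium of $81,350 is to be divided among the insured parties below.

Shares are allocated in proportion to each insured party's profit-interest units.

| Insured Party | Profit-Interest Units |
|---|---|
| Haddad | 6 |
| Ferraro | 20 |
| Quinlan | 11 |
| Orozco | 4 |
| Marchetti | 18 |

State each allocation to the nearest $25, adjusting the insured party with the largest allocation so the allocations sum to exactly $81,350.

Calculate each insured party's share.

Profit-interest units total: 59.
Proportional shares: Haddad 6/59 × $81,350 = 8,272.88; Ferraro 20/59 × $81,350 = 27,576.27; Quinlan 11/59 × $81,350 = 15,166.95; Orozco 4/59 × $81,350 = 5,515.25; Marchetti 18/59 × $81,350 = 24,818.64.
After rounding ($25): Haddad $8,275; Ferraro $27,575; Quinlan $15,175; Orozco $5,525; Marchetti $24,825. Sum = $81,375.
Difference $81,350 − $81,375 = −$25 applied to largest allocation (Ferraro): Ferraro becomes $27,550.

Haddad: $8,275; Ferraro: $27,550; Quinlan: $15,175; Orozco: $5,525; Marchetti: $24,825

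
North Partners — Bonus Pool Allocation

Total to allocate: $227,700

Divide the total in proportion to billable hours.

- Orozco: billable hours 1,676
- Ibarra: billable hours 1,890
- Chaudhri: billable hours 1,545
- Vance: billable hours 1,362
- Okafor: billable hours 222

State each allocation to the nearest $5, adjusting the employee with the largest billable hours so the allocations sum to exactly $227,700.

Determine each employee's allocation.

Orozco: $57,000 | Ibarra: $64,285 | Chaudhri: $52,545 | Vance: $46,320 | Okafor: $7,550

Sum of billable hours: 6,695.
Unrounded shares: Orozco 1,676/6,695 × $227,700 = 57,001.52; Ibarra 1,890/6,695 × $227,700 = 64,279.76; Chaudhri 1,545/6,695 × $227,700 = 52,546.15; Vance 1,362/6,695 × $227,700 = 46,322.24; Okafor 222/6,695 × $227,700 = 7,550.32.
Rounded to nearest $5: Orozco $57,000; Ibarra $64,280; Chaudhri $52,545; Vance $46,320; Okafor $7,550. Sum = $227,695.
Difference $227,700 − $227,695 = +$5 applied to largest billable hours (Ibarra): Ibarra becomes $64,285.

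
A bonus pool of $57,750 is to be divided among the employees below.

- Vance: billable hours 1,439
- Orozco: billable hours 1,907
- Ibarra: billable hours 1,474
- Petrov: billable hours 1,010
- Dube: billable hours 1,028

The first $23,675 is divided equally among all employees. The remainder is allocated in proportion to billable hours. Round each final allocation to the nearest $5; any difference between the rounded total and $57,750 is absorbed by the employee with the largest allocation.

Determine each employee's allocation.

Vance: $11,885 · Orozco: $14,205 · Ibarra: $12,060 · Petrov: $9,755 · Dube: $9,845

$23,675 shared equally gives $4,735 per employee.
Remainder $34,075 by billable hours (total 6,858): Vance 7,149.89 → $7,150; Orozco 9,475.22 → $9,475; Ibarra 7,323.79 → $7,325; Petrov 5,018.34 → $5,020; Dube 5,107.77 → $5,110.
Rounding difference −$5 on remainder applied to Orozco.
Totals: Vance $4,735 + $7,150 = $11,885; Orozco $4,735 + $9,470 = $14,205; Ibarra $4,735 + $7,325 = $12,060; Petrov $4,735 + $5,020 = $9,755; Dube $4,735 + $5,110 = $9,845.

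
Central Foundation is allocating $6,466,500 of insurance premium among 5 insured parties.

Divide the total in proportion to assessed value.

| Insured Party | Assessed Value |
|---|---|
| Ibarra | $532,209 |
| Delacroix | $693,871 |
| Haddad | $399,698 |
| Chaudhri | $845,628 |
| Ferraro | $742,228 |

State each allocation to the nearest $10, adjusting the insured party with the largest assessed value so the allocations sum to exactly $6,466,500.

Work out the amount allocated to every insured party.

Total assessed value = 3,213,634.
Pro-rata amounts: Ibarra 532,209/3,213,634 × $6,466,500 = 1,070,915.20; Delacroix 693,871/3,213,634 × $6,466,500 = 1,396,212.77; Haddad 399,698/3,213,634 × $6,466,500 = 804,275.51; Chaudhri 845,628/3,213,634 × $6,466,500 = 1,701,579.42; Ferraro 742,228/3,213,634 × $6,466,500 = 1,493,517.11.
Rounded to nearest $10: Ibarra $1,070,920; Delacroix $1,396,210; Haddad $804,280; Chaudhri $1,701,580; Ferraro $1,493,520. Sum = $6,466,510.
Difference $6,466,500 − $6,466,510 = −$10 applied to largest assessed value (Chaudhri): Chaudhri becomes $1,701,570.

Ibarra: $1,070,920; Delacroix: $1,396,210; Haddad: $804,280; Chaudhri: $1,701,570; Ferraro: $1,493,520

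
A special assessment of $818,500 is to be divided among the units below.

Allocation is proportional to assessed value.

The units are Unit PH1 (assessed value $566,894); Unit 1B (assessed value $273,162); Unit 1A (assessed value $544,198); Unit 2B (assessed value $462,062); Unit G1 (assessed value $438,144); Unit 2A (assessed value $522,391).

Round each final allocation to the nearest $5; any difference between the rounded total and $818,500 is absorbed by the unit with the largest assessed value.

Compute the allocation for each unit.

Assessed value total: 2,806,851.
Pro-rata amounts: Unit PH1 566,894/2,806,851 × $818,500 = 165,310.78; Unit 1B 273,162/2,806,851 × $818,500 = 79,656.20; Unit 1A 544,198/2,806,851 × $818,500 = 158,692.45; Unit 2B 462,062/2,806,851 × $818,500 = 134,740.94; Unit G1 438,144/2,806,851 × $818,500 = 127,766.26; Unit 2A 522,391/2,806,851 × $818,500 = 152,333.36.
Rounded to nearest $5: Unit PH1 $165,310; Unit 1B $79,655; Unit 1A $158,690; Unit 2B $134,740; Unit G1 $127,765; Unit 2A $152,335. Sum = $818,495.
Difference $818,500 − $818,495 = +$5 applied to largest assessed value (Unit PH1): Unit PH1 becomes $165,315.

Unit PH1: $165,315 · Unit 1B: $79,655 · Unit 1A: $158,690 · Unit 2B: $134,740 · Unit G1: $127,765 · Unit 2A: $152,335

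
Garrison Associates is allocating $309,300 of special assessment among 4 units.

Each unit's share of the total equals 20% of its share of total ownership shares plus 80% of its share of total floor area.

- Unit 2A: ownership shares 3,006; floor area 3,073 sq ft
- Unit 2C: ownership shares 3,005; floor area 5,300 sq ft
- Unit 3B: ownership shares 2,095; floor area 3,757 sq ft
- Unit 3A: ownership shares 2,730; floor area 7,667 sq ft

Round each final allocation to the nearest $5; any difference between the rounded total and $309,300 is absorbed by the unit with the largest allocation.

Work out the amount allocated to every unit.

Ownership shares total 10,836; floor area total 19,797.
Composite weights (20% ownership shares + 80% floor area): Unit 2A 0.1797; Unit 2C 0.2696; Unit 3B 0.1905; Unit 3A 0.3602.
Unrounded shares: Unit 2A 55,569.51; Unit 2C 83,398.77; Unit 3B 58,918.06; Unit 3A 111,413.67.
Rounded to nearest $5: Unit 2A $55,570; Unit 2C $83,400; Unit 3B $58,920; Unit 3A $111,415. Sum = $309,305.
Difference $309,300 − $309,305 = −$5 applied to largest allocation (Unit 3A): Unit 3A becomes $111,410.

Unit 2A: $55,570 | Unit 2C: $83,400 | Unit 3B: $58,920 | Unit 3A: $111,410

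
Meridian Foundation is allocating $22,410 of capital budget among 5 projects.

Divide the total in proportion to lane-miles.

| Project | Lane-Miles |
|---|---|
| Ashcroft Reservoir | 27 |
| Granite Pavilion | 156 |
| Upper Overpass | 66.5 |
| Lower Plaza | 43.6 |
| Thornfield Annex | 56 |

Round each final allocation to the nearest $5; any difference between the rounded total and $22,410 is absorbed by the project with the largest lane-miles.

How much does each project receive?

Combined lane-miles = 349.1.
Raw shares: Ashcroft Reservoir 27/349.1 × $22,410 = 1,733.23; Granite Pavilion 156/349.1 × $22,410 = 10,014.21; Upper Overpass 66.5/349.1 × $22,410 = 4,268.88; Lower Plaza 43.6/349.1 × $22,410 = 2,798.84; Thornfield Annex 56/349.1 × $22,410 = 3,594.84.
At nearest $5: Ashcroft Reservoir $1,735; Granite Pavilion $10,015; Upper Overpass $4,270; Lower Plaza $2,800; Thornfield Annex $3,595. Sum = $22,415.
Difference $22,410 − $22,415 = −$5 applied to largest lane-miles (Granite Pavilion): Granite Pavilion becomes $10,010.

Ashcroft Reservoir: $1,735 | Granite Pavilion: $10,010 | Upper Overpass: $4,270 | Lower Plaza: $2,800 | Thornfield Annex: $3,595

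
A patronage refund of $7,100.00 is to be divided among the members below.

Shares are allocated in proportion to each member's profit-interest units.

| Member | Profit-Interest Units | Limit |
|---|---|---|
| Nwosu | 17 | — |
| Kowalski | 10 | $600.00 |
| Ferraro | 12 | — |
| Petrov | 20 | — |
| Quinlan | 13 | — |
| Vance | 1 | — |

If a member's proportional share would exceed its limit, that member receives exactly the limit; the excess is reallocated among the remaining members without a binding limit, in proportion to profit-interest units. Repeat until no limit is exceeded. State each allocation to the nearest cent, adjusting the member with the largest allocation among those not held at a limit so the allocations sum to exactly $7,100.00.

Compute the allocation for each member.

Combined profit-interest units = 73.
Unconstrained shares: Nwosu 1,653.4247; Kowalski 972.6027; Ferraro 1,167.1233; Petrov 1,945.2055; Quinlan 1,264.3836; Vance 97.2603.
Held at cap: Kowalski ($600.00); remaining pool $6,500.00 reallocated over remaining profit-interest units 63.
Shares after redistribution: Nwosu 1,753.9683 → $1,753.97; Ferraro 1,238.0952 → $1,238.10; Petrov 2,063.4921 → $2,063.49; Quinlan 1,341.2698 → $1,341.27; Vance 103.1746 → $103.17.

Nwosu: $1,753.97 · Kowalski: $600.00 · Ferraro: $1,238.10 · Petrov: $2,063.49 · Quinlan: $1,341.27 · Vance: $103.17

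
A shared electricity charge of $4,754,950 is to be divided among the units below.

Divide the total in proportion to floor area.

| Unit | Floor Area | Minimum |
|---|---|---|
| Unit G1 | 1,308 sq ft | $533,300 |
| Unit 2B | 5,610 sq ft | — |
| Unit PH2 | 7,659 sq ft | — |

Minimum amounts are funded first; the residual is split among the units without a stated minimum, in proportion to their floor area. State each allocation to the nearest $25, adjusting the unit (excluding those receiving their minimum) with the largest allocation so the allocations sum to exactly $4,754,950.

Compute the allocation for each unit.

Unit G1: $533,300 · Unit 2B: $1,784,875 · Unit PH2: $2,436,775

Fund the minimums — Unit G1 $533,300. Residual $4,221,650.
Residual split over remaining floor area 13,269: Unit 2B 1,784,871.24 → $1,784,875; Unit PH2 2,436,778.76 → $2,436,775.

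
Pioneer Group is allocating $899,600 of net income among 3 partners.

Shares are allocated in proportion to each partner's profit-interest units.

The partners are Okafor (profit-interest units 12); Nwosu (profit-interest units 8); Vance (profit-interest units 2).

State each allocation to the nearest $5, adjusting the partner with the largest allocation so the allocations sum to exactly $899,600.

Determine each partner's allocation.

Total profit-interest units = 22.
Raw shares: Okafor 12/22 × $899,600 = 490,690.91; Nwosu 8/22 × $899,600 = 327,127.27; Vance 2/22 × $899,600 = 81,781.82.
Rounded to nearest $5: Okafor $490,690; Nwosu $327,125; Vance $81,780. Sum = $899,595.
Difference $899,600 − $899,595 = +$5 applied to largest allocation (Okafor): Okafor becomes $490,695.

Okafor: $490,695 · Nwosu: $327,125 · Vance: $81,780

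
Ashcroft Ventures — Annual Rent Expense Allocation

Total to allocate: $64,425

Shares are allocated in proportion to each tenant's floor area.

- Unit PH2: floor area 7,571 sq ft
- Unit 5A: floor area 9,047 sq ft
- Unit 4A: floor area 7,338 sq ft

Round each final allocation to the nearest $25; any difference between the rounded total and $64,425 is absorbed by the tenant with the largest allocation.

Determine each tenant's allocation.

Unit PH2: $20,350; Unit 5A: $24,350; Unit 4A: $19,725

Combined floor area = 23,956.
Pro-rata amounts: Unit PH2 7,571/23,956 × $64,425 = 20,360.73; Unit 5A 9,047/23,956 × $64,425 = 24,330.15; Unit 4A 7,338/23,956 × $64,425 = 19,734.12.
After rounding ($25): Unit PH2 $20,350; Unit 5A $24,325; Unit 4A $19,725. Sum = $64,400.
Difference $64,425 − $64,400 = +$25 applied to largest allocation (Unit 5A): Unit 5A becomes $24,350.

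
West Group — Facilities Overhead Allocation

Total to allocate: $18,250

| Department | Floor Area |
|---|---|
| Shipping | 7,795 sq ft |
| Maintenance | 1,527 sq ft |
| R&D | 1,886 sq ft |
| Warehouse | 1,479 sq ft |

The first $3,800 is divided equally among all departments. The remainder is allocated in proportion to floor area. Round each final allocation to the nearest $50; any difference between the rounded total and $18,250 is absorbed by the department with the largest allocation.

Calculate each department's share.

$3,800 shared equally gives $950 per department.
Remainder $14,450 by floor area (total 12,687): Shipping 8,878.20 → $8,900; Maintenance 1,739.19 → $1,750; R&D 2,148.08 → $2,150; Warehouse 1,684.52 → $1,700.
Rounding difference −$50 on remainder applied to Shipping.
Totals: Shipping $950 + $8,850 = $9,800; Maintenance $950 + $1,750 = $2,700; R&D $950 + $2,150 = $3,100; Warehouse $950 + $1,700 = $2,650.

Shipping: $9,800 · Maintenance: $2,700 · R&D: $3,100 · Warehouse: $2,650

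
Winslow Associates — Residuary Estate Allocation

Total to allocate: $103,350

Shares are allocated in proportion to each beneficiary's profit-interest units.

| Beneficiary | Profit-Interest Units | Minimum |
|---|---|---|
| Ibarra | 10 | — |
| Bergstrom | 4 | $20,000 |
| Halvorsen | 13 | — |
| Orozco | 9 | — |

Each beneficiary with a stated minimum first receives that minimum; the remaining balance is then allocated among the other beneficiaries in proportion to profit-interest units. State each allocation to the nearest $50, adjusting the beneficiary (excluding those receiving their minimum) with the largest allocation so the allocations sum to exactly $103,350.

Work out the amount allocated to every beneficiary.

Guaranteed amounts: Bergstrom $20,000. Balance $83,350.
Balance split over remaining profit-interest units 32: Ibarra 26,046.88 → $26,050; Halvorsen 33,860.94 → $33,850; Orozco 23,442.19 → $23,450.

Ibarra: $26,050; Bergstrom: $20,000; Halvorsen: $33,850; Orozco: $23,450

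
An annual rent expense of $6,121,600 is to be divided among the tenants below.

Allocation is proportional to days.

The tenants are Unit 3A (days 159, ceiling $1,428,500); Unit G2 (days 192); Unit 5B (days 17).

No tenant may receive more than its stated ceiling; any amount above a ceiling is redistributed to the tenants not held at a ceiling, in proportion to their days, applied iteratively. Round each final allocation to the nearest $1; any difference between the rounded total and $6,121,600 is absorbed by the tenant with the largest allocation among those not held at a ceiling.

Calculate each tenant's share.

Unit 3A: $1,428,500 · Unit G2: $4,311,365 · Unit 5B: $381,735

Days total: 368.
Proportional shares (ignoring caps): Unit 3A 2,644,930.43; Unit G2 3,193,878.26; Unit 5B 282,791.30.
Held at cap: Unit 3A ($1,428,500); balance $4,693,100 reallocated over remaining days 209.
Shares after redistribution: Unit G2 4,311,364.59 → $4,311,365; Unit 5B 381,735.41 → $381,735.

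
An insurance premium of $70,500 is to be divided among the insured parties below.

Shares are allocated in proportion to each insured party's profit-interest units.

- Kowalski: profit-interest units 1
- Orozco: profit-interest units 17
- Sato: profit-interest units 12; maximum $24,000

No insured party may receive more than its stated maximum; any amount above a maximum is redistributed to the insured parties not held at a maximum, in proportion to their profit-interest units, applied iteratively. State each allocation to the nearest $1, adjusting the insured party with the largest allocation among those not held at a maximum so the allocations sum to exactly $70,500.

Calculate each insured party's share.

Combined profit-interest units = 30.
Unconstrained shares: Kowalski 2,350.00; Orozco 39,950.00; Sato 28,200.00.
Cap binds for Sato ($24,000); balance $46,500 reallocated over remaining profit-interest units 18.
Shares after redistribution: Kowalski 2,583.33 → $2,583; Orozco 43,916.67 → $43,917.

Kowalski: $2,583 | Orozco: $43,917 | Sato: $24,000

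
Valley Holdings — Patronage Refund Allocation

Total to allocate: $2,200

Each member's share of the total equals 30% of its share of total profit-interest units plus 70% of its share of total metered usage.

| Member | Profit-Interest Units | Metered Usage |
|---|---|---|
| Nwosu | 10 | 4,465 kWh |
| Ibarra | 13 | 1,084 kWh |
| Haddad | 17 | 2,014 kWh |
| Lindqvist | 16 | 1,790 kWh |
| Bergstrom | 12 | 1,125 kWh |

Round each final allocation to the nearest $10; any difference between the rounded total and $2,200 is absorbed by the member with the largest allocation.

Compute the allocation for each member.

Profit-interest units total 68; metered usage total 10,478.
Combined weights (30% profit-interest units + 70% metered usage): Nwosu 0.3424; Ibarra 0.1298; Haddad 0.2095; Lindqvist 0.1902; Bergstrom 0.1281.
Raw shares: Nwosu 753.30; Ibarra 285.50; Haddad 461.01; Lindqvist 418.38; Bergstrom 281.82.
At nearest $10: Nwosu $750; Ibarra $290; Haddad $460; Lindqvist $420; Bergstrom $280. Sum = $2,200.
Rounded total matches; no reconciliation needed.

Nwosu: $750 | Ibarra: $290 | Haddad: $460 | Lindqvist: $420 | Bergstrom: $280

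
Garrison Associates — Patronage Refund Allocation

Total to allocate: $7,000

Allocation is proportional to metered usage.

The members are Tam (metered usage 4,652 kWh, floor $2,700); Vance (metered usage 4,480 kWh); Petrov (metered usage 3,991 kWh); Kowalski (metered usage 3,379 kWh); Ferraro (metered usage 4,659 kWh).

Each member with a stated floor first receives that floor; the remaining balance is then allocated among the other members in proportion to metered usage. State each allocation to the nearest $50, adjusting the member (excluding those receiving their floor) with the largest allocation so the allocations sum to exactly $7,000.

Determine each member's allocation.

Tam: $2,700 · Vance: $1,150 · Petrov: $1,050 · Kowalski: $900 · Ferraro: $1,200

Guaranteed amounts: Tam $2,700. Residual $4,300.
Residual split over remaining metered usage 16,509: Vance 1,166.88 → $1,150; Petrov 1,039.51 → $1,050; Kowalski 880.11 → $900; Ferraro 1,213.50 → $1,200.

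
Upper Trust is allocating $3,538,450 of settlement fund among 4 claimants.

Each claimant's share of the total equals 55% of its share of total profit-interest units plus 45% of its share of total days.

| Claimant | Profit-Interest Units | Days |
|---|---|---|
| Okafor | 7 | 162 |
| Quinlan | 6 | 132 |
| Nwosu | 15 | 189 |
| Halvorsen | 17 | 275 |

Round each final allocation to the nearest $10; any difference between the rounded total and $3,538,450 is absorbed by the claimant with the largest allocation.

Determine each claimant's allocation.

Okafor: $643,040 · Quinlan: $536,770 · Nwosu: $1,045,740 · Halvorsen: $1,312,900

Totals — profit-interest units 45, days 758.
Combined weights (55% profit-interest units + 45% days): Okafor 0.1817; Quinlan 0.1517; Nwosu 0.2955; Halvorsen 0.3710.
Proportional shares: Okafor 643,041.45; Quinlan 536,773.84; Nwosu 1,045,741.13; Halvorsen 1,312,893.58.
After rounding ($10): Okafor $643,040; Quinlan $536,770; Nwosu $1,045,740; Halvorsen $1,312,890. Sum = $3,538,440.
Difference $3,538,450 − $3,538,440 = +$10 applied to largest allocation (Halvorsen): Halvorsen becomes $1,312,900.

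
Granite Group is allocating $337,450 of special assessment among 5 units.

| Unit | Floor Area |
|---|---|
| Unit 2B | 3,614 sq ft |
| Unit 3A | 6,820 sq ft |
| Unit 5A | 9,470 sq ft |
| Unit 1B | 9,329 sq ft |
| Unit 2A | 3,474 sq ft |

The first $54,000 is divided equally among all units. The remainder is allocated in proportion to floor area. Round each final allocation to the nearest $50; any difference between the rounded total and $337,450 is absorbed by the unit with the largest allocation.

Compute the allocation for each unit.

$54,000 shared equally gives $10,800 per unit.
Remainder $283,450 by floor area (total 32,707): Unit 2B 31,320.15 → $31,300; Unit 3A 59,104.44 → $59,100; Unit 5A 82,070.24 → $82,050; Unit 1B 80,848.29 → $80,850; Unit 2A 30,106.87 → $30,100.
Rounding difference +$50 on remainder applied to Unit 5A.
Totals: Unit 2B $10,800 + $31,300 = $42,100; Unit 3A $10,800 + $59,100 = $69,900; Unit 5A $10,800 + $82,100 = $92,900; Unit 1B $10,800 + $80,850 = $91,650; Unit 2A $10,800 + $30,100 = $40,900.

Unit 2B: $42,100 · Unit 3A: $69,900 · Unit 5A: $92,900 · Unit 1B: $91,650 · Unit 2A: $40,900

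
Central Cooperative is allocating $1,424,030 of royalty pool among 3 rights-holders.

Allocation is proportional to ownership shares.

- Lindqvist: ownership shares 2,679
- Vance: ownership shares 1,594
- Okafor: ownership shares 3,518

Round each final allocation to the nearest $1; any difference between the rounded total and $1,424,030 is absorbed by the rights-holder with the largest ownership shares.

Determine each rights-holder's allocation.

Lindqvist: $489,665 | Vance: $291,349 | Okafor: $643,016

Combined ownership shares = 2,679 + 1,594 + 3,518 = 7,791.
Pro-rata amounts: Lindqvist 489,664.53; Vance 291,349.48; Okafor 643,015.99.
At nearest $1: Lindqvist $489,665; Vance $291,349; Okafor $643,016. Sum = $1,424,030.
Sum already equals the total — no adjustment.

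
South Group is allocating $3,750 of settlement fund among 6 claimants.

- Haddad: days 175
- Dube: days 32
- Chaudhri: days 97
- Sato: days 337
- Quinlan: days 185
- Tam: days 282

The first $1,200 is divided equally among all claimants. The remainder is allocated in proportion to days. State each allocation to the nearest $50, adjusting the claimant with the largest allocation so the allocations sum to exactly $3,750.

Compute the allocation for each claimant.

Haddad: $600 · Dube: $250 · Chaudhri: $400 · Sato: $1,000 · Quinlan: $650 · Tam: $850

First tranche $1,200 split equally: $200 each.
Remainder $2,550 by days (total 1,108): Haddad 402.75 → $400; Dube 73.65 → $50; Chaudhri 223.24 → $200; Sato 775.59 → $800; Quinlan 425.77 → $450; Tam 649.01 → $650.
Totals: Haddad $200 + $400 = $600; Dube $200 + $50 = $250; Chaudhri $200 + $200 = $400; Sato $200 + $800 = $1,000; Quinlan $200 + $450 = $650; Tam $200 + $650 = $850.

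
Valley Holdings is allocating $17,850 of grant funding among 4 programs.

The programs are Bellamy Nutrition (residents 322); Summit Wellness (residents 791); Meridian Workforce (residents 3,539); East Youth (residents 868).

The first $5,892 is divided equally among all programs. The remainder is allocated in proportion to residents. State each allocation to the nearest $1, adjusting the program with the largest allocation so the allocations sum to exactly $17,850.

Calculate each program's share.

First tranche $5,892 split equally: $1,473 each.
Remainder $11,958 by residents (total 5,520): Bellamy Nutrition 697.55 → $698; Summit Wellness 1,713.55 → $1,714; Meridian Workforce 7,666.55 → $7,667; East Youth 1,880.35 → $1,880.
Rounding difference −$1 on remainder applied to Meridian Workforce.
Totals: Bellamy Nutrition $1,473 + $698 = $2,171; Summit Wellness $1,473 + $1,714 = $3,187; Meridian Workforce $1,473 + $7,666 = $9,139; East Youth $1,473 + $1,880 = $3,353.

Bellamy Nutrition: $2,171 · Summit Wellness: $3,187 · Meridian Workforce: $9,139 · East Youth: $3,353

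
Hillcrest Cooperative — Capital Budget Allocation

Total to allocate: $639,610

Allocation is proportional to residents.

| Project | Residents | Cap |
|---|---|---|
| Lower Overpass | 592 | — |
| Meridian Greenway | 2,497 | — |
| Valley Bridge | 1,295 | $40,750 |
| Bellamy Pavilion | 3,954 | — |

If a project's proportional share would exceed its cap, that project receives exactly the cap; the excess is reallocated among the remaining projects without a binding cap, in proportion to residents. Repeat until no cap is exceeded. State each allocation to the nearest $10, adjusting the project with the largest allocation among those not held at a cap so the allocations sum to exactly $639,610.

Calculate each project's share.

Combined residents = 8,338.
Unconstrained shares: Lower Overpass 45,412.46; Meridian Greenway 191,545.47; Valley Bridge 99,339.76; Bellamy Pavilion 303,312.30.
Capped: Valley Bridge ($40,750); balance $598,860 reallocated over remaining residents 7,043.
Remaining shares: Lower Overpass 50,337.23 → $50,340; Meridian Greenway 212,317.68 → $212,320; Bellamy Pavilion 336,205.09 → $336,210.
Rounding difference −$10 applied to Bellamy Pavilion → $336,200.

Lower Overpass: $50,340 · Meridian Greenway: $212,320 · Valley Bridge: $40,750 · Bellamy Pavilion: $336,200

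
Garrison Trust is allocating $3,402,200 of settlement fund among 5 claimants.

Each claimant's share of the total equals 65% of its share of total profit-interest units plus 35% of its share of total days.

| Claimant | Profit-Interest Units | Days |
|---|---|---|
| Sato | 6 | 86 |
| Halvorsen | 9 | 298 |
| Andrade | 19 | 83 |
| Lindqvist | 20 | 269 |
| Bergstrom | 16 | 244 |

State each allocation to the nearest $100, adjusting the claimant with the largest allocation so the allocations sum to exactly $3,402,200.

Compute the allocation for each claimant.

Sato: $294,000; Halvorsen: $646,400; Andrade: $701,100; Lindqvist: $958,800; Bergstrom: $801,900

Profit-interest units total 70; days total 980.
Blended shares (65% profit-interest units + 35% days): Sato 0.0864; Halvorsen 0.1900; Andrade 0.2061; Lindqvist 0.2818; Bergstrom 0.2357.
Pro-rata amounts: Sato 294,047.29; Halvorsen 646,418.00; Andrade 701,096.21; Lindqvist 958,691.36; Bergstrom 801,947.14.
At nearest $100: Sato $294,000; Halvorsen $646,400; Andrade $701,100; Lindqvist $958,700; Bergstrom $801,900. Sum = $3,402,100.
Difference $3,402,200 − $3,402,100 = +$100 applied to largest allocation (Lindqvist): Lindqvist becomes $958,800.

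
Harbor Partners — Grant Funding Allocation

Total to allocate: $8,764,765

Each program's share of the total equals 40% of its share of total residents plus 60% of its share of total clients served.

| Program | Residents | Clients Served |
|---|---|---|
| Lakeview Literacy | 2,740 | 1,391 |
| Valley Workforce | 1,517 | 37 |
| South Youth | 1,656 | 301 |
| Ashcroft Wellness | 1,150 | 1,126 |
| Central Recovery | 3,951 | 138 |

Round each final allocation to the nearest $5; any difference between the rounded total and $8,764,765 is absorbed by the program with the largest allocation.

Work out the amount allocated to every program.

Lakeview Literacy: $3,316,240 · Valley Workforce: $547,895 · South Youth: $1,056,000 · Ashcroft Wellness: $2,344,500 · Central Recovery: $1,500,130

Totals — residents 11,014, clients served 2,993.
Combined weights (40% residents + 60% clients served): Lakeview Literacy 0.3784; Valley Workforce 0.0625; South Youth 0.1205; Ashcroft Wellness 0.2675; Central Recovery 0.1712.
Proportional shares: Lakeview Literacy 3,316,239.70; Valley Workforce 547,892.69; South Youth 1,056,000.21; Ashcroft Wellness 2,344,502.08; Central Recovery 1,500,130.32.
After rounding ($5): Lakeview Literacy $3,316,240; Valley Workforce $547,895; South Youth $1,056,000; Ashcroft Wellness $2,344,500; Central Recovery $1,500,130. Sum = $8,764,765.
Sum already equals the total — no adjustment.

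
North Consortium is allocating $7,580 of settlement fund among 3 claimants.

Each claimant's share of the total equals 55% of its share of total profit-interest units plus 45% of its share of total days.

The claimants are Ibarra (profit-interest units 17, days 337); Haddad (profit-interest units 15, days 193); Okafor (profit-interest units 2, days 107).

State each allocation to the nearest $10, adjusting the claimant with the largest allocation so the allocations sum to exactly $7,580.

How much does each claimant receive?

Totals — profit-interest units 34, days 637.
Composite weights (55% profit-interest units + 45% days): Ibarra 0.5131; Haddad 0.3790; Okafor 0.1079.
Raw shares: Ibarra 3,889.06; Haddad 2,872.74; Okafor 818.20.
Rounded to nearest $10: Ibarra $3,890; Haddad $2,870; Okafor $820. Sum = $7,580.
Rounded total matches; no reconciliation needed.

Ibarra: $3,890; Haddad: $2,870; Okafor: $820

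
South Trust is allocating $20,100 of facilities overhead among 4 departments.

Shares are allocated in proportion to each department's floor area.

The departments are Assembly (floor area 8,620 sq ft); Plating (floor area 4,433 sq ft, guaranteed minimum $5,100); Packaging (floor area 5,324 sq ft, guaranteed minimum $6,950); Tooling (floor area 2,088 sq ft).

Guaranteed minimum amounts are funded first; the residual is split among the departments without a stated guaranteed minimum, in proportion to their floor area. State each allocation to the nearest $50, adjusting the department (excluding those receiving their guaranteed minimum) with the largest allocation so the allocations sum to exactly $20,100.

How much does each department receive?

Guaranteed amounts: Plating $5,100; Packaging $6,950. Remaining pool $8,050.
Remaining pool split over remaining floor area 10,708: Assembly 6,480.30 → $6,500; Tooling 1,569.70 → $1,550.

Assembly: $6,500; Plating: $5,100; Packaging: $6,950; Tooling: $1,550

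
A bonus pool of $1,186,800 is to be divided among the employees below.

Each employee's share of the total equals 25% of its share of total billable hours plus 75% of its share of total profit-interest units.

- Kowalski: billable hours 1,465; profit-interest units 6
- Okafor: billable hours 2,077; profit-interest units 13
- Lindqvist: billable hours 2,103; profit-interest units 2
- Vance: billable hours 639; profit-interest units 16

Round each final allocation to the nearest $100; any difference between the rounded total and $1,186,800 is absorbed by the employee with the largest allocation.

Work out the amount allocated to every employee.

Billable hours total 6,284; profit-interest units total 37.
Combined weights (25% billable hours + 75% profit-interest units): Kowalski 0.1799; Okafor 0.3461; Lindqvist 0.1242; Vance 0.3497.
Raw shares: Kowalski 213,510.73; Okafor 410,803.70; Lindqvist 147,406.97; Vance 415,078.59.
Rounded to nearest $100: Kowalski $213,500; Okafor $410,800; Lindqvist $147,400; Vance $415,100. Sum = $1,186,800.
No rounding difference to absorb.

Kowalski: $213,500; Okafor: $410,800; Lindqvist: $147,400; Vance: $415,100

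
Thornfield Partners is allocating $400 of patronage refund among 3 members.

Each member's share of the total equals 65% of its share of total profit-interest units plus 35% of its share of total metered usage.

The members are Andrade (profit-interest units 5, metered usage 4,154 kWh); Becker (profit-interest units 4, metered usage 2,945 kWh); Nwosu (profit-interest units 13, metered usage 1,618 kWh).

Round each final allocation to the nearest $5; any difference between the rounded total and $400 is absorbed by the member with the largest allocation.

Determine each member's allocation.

Profit-interest units total 22; metered usage total 8,717.
Blended shares (65% profit-interest units + 35% metered usage): Andrade 0.3145; Becker 0.2364; Nwosu 0.4491.
Pro-rata amounts: Andrade 125.81; Becker 94.57; Nwosu 179.62.
After rounding ($5): Andrade $125; Becker $95; Nwosu $180. Sum = $400.
Sum already equals the total — no adjustment.

Andrade: $125 | Becker: $95 | Nwosu: $180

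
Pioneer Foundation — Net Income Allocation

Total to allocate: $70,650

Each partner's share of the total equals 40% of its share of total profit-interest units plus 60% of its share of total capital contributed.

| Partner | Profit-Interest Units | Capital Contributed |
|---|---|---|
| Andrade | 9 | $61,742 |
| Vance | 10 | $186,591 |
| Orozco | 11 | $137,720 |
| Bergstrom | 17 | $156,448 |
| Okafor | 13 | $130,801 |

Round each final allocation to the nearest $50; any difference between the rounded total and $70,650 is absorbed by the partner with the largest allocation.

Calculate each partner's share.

Profit-interest units total 60; capital contributed total 673,302.
Composite weights (40% profit-interest units + 60% capital contributed): Andrade 0.1150; Vance 0.2329; Orozco 0.1961; Bergstrom 0.2527; Okafor 0.2032.
Pro-rata amounts: Andrade 8,126.18; Vance 16,457.47; Orozco 13,851.63; Bergstrom 17,856.71; Okafor 14,358.02.
After rounding ($50): Andrade $8,150; Vance $16,450; Orozco $13,850; Bergstrom $17,850; Okafor $14,350. Sum = $70,650.
Rounded total matches; no reconciliation needed.

Andrade: $8,150 | Vance: $16,450 | Orozco: $13,850 | Bergstrom: $17,850 | Okafor: $14,350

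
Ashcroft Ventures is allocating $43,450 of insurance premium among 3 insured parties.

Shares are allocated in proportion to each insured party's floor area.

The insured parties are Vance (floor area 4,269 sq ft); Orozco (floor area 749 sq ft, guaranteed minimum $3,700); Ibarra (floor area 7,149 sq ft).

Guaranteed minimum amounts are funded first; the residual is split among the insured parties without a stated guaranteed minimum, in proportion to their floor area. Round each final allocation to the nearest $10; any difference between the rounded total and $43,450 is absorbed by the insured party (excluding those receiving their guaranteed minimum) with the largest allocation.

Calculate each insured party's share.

Vance: $14,860 · Orozco: $3,700 · Ibarra: $24,890

Fund the minimums — Orozco $3,700. Remaining pool $39,750.
Remaining pool split over remaining floor area 11,418: Vance 14,861.86 → $14,860; Ibarra 24,888.14 → $24,890.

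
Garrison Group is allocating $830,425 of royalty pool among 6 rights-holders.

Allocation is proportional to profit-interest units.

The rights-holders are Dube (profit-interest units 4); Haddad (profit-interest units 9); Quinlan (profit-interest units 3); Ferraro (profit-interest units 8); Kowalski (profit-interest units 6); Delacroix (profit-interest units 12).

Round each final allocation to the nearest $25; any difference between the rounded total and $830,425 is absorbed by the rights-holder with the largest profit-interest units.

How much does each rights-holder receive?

Dube: $79,100; Haddad: $177,950; Quinlan: $59,325; Ferraro: $158,175; Kowalski: $118,625; Delacroix: $237,250

Profit-interest units total: 42.
Raw shares: Dube 4/42 × $830,425 = 79,088.10; Haddad 9/42 × $830,425 = 177,948.21; Quinlan 3/42 × $830,425 = 59,316.07; Ferraro 8/42 × $830,425 = 158,176.19; Kowalski 6/42 × $830,425 = 118,632.14; Delacroix 12/42 × $830,425 = 237,264.29.
At nearest $25: Dube $79,100; Haddad $177,950; Quinlan $59,325; Ferraro $158,175; Kowalski $118,625; Delacroix $237,275. Sum = $830,450.
Difference $830,425 − $830,450 = −$25 applied to largest profit-interest units (Delacroix): Delacroix becomes $237,250.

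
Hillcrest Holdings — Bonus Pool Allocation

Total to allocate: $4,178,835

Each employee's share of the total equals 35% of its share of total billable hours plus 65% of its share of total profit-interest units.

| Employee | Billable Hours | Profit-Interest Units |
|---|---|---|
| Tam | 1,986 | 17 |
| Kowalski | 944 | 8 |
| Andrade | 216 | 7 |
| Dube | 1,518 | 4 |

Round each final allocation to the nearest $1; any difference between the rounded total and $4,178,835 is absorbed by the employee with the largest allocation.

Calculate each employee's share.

Totals — billable hours 4,664, profit-interest units 36.
Composite weights (35% billable hours + 65% profit-interest units): Tam 0.4560; Kowalski 0.2153; Andrade 0.1426; Dube 0.1861.
Pro-rata amounts: Tam 1,905,463.54; Kowalski 899,640.18; Andrade 595,894.15; Dube 777,837.13.
After rounding ($1): Tam $1,905,464; Kowalski $899,640; Andrade $595,894; Dube $777,837. Sum = $4,178,835.
No rounding difference to absorb.

Tam: $1,905,464; Kowalski: $899,640; Andrade: $595,894; Dube: $777,837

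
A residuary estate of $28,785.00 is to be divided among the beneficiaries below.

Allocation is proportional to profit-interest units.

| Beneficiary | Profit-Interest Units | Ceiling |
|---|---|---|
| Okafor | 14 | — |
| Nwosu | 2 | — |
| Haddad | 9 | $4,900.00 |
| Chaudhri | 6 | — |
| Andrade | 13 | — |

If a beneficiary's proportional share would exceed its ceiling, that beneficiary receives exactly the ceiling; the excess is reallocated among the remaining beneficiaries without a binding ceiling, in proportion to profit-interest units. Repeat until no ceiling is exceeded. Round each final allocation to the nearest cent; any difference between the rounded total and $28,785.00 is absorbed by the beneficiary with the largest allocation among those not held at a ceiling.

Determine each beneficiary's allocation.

Profit-interest units total: 44.
Proportional shares (ignoring caps): Okafor 9,158.8636; Nwosu 1,308.4091; Haddad 5,887.8409; Chaudhri 3,925.2273; Andrade 8,504.6591.
Cap binds for Haddad ($4,900.00); remaining pool $23,885.00 reallocated over remaining profit-interest units 35.
Remaining shares: Okafor 9,554.0000 → $9,554.00; Nwosu 1,364.8571 → $1,364.86; Chaudhri 4,094.5714 → $4,094.57; Andrade 8,871.5714 → $8,871.57.

Okafor: $9,554.00; Nwosu: $1,364.86; Haddad: $4,900.00; Chaudhri: $4,094.57; Andrade: $8,871.57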